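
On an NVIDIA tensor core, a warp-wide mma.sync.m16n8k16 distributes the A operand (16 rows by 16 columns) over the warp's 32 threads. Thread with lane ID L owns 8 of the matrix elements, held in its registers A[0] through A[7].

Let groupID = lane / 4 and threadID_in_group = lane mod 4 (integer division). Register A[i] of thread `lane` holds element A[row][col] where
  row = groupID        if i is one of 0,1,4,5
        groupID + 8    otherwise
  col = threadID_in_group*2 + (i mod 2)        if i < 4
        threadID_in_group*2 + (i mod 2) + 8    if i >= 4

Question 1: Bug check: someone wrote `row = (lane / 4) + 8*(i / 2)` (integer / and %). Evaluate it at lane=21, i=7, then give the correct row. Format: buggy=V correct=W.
buggy=29 correct=13

`(lane / 4) + 8*(i / 2)`[21,7]⇒29
L=21⇒gr=21>>2=5, th=21&3=1
[7]⇒row 5+8=13  col 1·2+1+8=11
row: 29 vs 13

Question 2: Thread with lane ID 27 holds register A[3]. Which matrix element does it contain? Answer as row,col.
L=27->g=27>>2=6, t=27&3=3
[3]->row 6+8=14  col 3·2+1+0=7

14,7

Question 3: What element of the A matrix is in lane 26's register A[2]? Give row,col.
L=26=>grp=26>>2=6, tig=26&3=2
[2]=>row 6+8=14  col 2·2+0+0=4

14,4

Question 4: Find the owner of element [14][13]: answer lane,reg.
r=14⇒gr=6,Rb=1  c=13⇒Cb=1,th=2,odd=1
L=6*4+2=26  i=1*4+1*2+1=7

26,7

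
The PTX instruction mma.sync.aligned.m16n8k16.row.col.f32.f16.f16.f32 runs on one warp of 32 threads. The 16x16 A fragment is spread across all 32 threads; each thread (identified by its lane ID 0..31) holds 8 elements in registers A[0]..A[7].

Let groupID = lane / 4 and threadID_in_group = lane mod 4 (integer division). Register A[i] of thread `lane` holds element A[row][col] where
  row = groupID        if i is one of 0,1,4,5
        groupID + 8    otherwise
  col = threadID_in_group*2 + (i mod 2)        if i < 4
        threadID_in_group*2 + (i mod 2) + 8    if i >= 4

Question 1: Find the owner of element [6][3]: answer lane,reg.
25,1

r=6→G=6,rhi=0  c=3→chi=0,T=1,p=1
L=6*4+1=25  i=0*4+0*2+1=1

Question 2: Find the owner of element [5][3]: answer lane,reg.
r=5->g=5,rb=0  c=3->cb=0,t=1,b0=1
L=5*4+1=21  i=0*4+0*2+1=1

21,1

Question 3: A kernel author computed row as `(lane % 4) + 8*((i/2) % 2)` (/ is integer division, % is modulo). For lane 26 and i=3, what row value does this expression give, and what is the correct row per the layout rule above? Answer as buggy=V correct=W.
buggy=10 correct=14

`(lane % 4) + 8*((i/2) % 2)`[26,3]⇒10
26: gr=6,th=2
[3] (6+8,2*2+1+0) = (14,5)
row: 10 vs 14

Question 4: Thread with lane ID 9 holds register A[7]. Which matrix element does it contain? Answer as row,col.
9: grp=2,tig=1
[7] (2+8,1*2+1+8) = (10,11)

10,11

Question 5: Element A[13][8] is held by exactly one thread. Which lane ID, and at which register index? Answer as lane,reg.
20,6

r:13=>grp=5,rB=1  c:8=>cB=1,tig=0,lo=0
L=5*4+0=20  i=1*4+1*2+0=6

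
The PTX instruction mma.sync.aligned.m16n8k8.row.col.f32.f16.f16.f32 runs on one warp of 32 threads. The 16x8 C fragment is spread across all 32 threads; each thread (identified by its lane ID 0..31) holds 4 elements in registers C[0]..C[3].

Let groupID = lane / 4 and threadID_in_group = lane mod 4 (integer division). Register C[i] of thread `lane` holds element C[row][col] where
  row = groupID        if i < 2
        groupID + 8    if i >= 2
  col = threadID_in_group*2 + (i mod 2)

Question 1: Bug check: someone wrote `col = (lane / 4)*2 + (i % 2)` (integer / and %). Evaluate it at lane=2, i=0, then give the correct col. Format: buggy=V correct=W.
`(lane / 4)*2 + (i % 2)`[2,0]->0
lane 2->2/4=0, 2 mod 4=2
i=0  r:0+0->0  c:2·2+0->4
col: 0 vs 4

buggy=0 correct=4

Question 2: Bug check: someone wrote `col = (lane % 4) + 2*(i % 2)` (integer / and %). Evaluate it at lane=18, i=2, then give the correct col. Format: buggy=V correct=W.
buggy=2 correct=4

`(lane % 4) + 2*(i % 2)`[18,2]⇒2
L=18⇒gr=18>>2=4, th=18&3=2
[2]⇒row 4+8=12  col 2·2+0=4
col: 2 vs 4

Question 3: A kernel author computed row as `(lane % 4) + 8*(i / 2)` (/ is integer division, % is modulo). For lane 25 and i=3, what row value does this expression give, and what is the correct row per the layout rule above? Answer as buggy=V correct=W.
`(lane % 4) + 8*(i / 2)`[25,3]->9
lane 25: gid=6 (25/4), tid=1 (25%4)
i=3: r=6+8=14, c=1*2+1=3
row: 9 vs 14

buggy=9 correct=14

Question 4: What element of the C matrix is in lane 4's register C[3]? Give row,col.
lane 4: g=1 (4/4), t=0 (4%4)
i=3: r=1+8=9, c=0*2+1=1

9,1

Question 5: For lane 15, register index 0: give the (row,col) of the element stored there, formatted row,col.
3,6

lane 15->15/4=3, 15 mod 4=3
i=0  r:3+0->3  c:2·3+0->6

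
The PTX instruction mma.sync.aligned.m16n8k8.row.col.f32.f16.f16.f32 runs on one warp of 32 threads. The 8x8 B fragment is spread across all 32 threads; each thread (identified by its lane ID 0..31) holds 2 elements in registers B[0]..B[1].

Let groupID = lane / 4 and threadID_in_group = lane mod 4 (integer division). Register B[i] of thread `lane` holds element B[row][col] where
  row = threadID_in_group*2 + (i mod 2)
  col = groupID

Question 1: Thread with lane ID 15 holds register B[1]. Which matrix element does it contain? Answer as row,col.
lane 15⇒15/4=3, 15 mod 4=3
i=1  r:2·3+1⇒7  c:3

7,3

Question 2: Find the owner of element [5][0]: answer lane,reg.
2,1

c=0⇒gr=0  r=5⇒th=2,odd=1
L=0*4+2=2  i=1=1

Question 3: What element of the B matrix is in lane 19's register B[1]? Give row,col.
lane 19->19/4=4, 19 mod 4=3
i=1  r:2·3+1->7  c:4

7,4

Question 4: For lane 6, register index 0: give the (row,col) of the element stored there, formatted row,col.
6: g=1,t=2
[0] (2*2+0,1) = (4,1)

4,1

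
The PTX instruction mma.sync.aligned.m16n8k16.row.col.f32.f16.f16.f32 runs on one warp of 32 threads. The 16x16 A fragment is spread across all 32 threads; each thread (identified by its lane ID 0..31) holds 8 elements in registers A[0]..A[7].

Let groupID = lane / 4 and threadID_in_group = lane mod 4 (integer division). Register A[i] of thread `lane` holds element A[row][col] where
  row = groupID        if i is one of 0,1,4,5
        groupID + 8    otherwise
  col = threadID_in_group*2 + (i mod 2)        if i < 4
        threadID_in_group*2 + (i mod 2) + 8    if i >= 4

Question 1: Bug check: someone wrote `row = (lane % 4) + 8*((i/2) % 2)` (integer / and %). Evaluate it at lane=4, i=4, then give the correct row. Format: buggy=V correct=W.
`(lane % 4) + 8*((i/2) % 2)`[4,4]=>0
L=4=>grp=4>>2=1, tig=4&3=0
[4]=>row 1+0=1  col 0·2+0+8=8
row: 0 vs 1

buggy=0 correct=1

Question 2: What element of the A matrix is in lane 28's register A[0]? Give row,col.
L=28→G=28>>2=7, T=28&3=0
[0]→row 7+0=7  col 0·2+0+0=0

7,0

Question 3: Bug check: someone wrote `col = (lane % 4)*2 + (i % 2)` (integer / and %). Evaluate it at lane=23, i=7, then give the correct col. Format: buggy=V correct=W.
`(lane % 4)*2 + (i % 2)`[23,7]->7
23: g=5,t=3
[7] (5+8,3*2+1+8) = (13,15)
col: 7 vs 15

buggy=7 correct=15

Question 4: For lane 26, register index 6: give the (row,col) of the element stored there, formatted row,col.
lane 26->26/4=6, 26 mod 4=2
i=6  r:6+8->14  c:2·2+0+8->12

14,12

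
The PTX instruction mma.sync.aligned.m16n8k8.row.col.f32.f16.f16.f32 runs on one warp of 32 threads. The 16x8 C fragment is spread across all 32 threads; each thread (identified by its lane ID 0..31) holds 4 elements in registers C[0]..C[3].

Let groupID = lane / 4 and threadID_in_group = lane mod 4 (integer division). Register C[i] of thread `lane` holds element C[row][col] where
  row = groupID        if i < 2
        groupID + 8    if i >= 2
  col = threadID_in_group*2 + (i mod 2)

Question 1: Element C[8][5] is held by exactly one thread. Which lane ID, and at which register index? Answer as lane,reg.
r: 8->gid=0,r8=1  c: 5->tid=2,i&1=1
L=0*4+2=2  i=1*2+1=3

2,3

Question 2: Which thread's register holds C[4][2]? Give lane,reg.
17,0

r=4->g=4,rb=0  c=2->t=1,b0=0
L=4*4+1=17  i=0*2+0=0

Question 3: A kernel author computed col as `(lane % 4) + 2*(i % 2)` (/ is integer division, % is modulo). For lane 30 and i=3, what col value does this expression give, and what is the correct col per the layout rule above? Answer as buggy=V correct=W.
`(lane % 4) + 2*(i % 2)`[30,3]=>4
lane 30=>30/4=7, 30 mod 4=2
i=3  r:7+8=>15  c:2·2+1=>5
col: 4 vs 5

buggy=4 correct=5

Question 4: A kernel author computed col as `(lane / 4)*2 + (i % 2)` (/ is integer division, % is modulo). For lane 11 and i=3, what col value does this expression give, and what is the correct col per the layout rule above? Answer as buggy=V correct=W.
`(lane / 4)*2 + (i % 2)`[11,3]->5
lane 11->11/4=2, 11 mod 4=3
i=3  r:2+8->10  c:2·3+1->7
col: 5 vs 7

buggy=5 correct=7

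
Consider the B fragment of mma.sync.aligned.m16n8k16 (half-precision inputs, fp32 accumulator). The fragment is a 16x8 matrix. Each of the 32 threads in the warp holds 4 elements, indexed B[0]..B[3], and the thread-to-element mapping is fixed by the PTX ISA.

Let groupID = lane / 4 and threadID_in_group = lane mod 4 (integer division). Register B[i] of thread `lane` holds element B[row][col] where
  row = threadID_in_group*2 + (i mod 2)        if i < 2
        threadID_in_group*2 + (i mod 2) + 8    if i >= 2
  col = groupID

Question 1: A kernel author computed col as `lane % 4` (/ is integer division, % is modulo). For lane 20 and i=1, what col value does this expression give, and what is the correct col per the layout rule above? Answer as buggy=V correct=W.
buggy=0 correct=5

`lane % 4`[20,1]⇒0
lane 20: gr=5 (20/4), th=0 (20%4)
i=1: r=0*2+1+0=1, c=gr=5
col: 0 vs 5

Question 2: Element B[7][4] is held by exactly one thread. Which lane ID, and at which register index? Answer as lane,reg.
c=4⇒gr=4  r=7⇒Rb=0,th=3,odd=1
L=4*4+3=19  i=0*2+1=1

19,1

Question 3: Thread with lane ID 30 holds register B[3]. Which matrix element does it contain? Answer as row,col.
30: grp=7,tig=2
[3] (2*2+1+8,7) = (13,7)

13,7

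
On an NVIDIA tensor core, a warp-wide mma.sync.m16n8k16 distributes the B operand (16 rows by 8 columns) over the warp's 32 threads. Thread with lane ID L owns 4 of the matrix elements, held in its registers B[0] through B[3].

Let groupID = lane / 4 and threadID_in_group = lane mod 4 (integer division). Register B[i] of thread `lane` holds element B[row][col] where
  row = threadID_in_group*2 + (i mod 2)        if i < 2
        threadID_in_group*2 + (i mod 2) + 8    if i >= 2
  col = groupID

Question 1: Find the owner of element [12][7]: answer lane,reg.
c=7→G=7  r=12→rhi=1,T=2,p=0
L=7*4+2=30  i=1*2+0=2

30,2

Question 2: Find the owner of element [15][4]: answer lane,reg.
19,3

c=4->g=4  r=15->rb=1,t=3,b0=1
L=4*4+3=19  i=1*2+1=3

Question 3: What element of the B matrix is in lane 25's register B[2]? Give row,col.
L=25->g=25>>2=6, t=25&3=1
[2]->row 1·2+0+8=10  col g=6

10,6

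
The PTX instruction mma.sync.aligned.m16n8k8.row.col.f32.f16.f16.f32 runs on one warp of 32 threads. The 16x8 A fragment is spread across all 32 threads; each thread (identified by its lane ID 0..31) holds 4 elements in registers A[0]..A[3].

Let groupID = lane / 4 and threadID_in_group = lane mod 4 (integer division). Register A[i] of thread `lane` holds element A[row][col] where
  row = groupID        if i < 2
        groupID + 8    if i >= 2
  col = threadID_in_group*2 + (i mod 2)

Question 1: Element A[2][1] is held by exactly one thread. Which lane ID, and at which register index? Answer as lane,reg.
r: 2->gid=2,r8=0  c: 1->tid=0,i&1=1
L=2*4+0=8  i=0*2+1=1

8,1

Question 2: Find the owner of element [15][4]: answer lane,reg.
r=15⇒gr=7,Rb=1  c=4⇒th=2,odd=0
L=7*4+2=30  i=1*2+0=2

30,2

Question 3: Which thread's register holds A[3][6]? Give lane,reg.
15,0

r=3⇒gr=3,Rb=0  c=6⇒th=3,odd=0
L=3*4+3=15  i=0*2+0=0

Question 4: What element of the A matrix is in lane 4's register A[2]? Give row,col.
lane 4=>4/4=1, 4 mod 4=0
i=2  r:1+8=>9  c:2·0+0=>0

9,0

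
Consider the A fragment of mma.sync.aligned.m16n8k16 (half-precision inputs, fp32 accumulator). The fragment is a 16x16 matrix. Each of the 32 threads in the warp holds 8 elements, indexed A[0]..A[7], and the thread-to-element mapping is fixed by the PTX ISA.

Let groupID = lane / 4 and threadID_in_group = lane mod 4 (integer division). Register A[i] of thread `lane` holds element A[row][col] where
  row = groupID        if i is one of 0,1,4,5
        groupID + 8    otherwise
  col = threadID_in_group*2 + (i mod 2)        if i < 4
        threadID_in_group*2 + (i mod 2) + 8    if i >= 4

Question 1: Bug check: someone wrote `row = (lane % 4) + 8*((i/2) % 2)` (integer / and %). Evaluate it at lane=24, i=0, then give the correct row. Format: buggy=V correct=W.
`(lane % 4) + 8*((i/2) % 2)`[24,0]=>0
lane 24=>24/4=6, 24 mod 4=0
i=0  r:6+0=>6  c:2·0+0+0=>0
row: 0 vs 6

buggy=0 correct=6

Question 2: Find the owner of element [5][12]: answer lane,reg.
r=5⇒gr=5,Rb=0  c=12⇒Cb=1,th=2,odd=0
L=5*4+2=22  i=1*4+0*2+0=4

22,4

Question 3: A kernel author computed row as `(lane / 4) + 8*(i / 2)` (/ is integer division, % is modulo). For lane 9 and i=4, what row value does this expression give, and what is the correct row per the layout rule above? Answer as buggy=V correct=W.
buggy=18 correct=2

`(lane / 4) + 8*(i / 2)`[9,4]⇒18
L=9⇒gr=9>>2=2, th=9&3=1
[4]⇒row 2+0=2  col 1·2+0+8=10
row: 18 vs 2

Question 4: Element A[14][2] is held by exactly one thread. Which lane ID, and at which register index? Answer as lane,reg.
25,2

r: 14->gid=6,r8=1  c: 2->c8=0,tid=1,i&1=0
L=6*4+1=25  i=0*4+1*2+0=2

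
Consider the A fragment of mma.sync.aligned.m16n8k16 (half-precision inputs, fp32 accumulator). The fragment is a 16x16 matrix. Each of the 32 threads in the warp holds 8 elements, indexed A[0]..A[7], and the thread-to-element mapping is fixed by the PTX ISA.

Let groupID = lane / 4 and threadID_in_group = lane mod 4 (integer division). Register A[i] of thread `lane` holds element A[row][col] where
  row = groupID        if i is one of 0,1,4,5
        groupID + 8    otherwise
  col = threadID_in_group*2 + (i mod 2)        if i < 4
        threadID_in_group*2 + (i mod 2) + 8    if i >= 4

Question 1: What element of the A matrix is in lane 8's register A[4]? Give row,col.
2,8

lane 8: grp=2 (8/4), tig=0 (8%4)
i=4: r=2+0=2, c=0*2+0+8=8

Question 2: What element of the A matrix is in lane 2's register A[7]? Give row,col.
8,13

L=2->gid=2>>2=0, tid=2&3=2
[7]->row 0+8=8  col 2·2+1+8=13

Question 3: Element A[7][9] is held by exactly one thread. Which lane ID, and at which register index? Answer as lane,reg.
28,5

r: 7->gid=7,r8=0  c: 9->c8=1,tid=0,i&1=1
L=7*4+0=28  i=1*4+0*2+1=5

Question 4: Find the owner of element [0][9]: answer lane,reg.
0,5

r=0→G=0,rhi=0  c=9→chi=1,T=0,p=1
L=0*4+0=0  i=1*4+0*2+1=5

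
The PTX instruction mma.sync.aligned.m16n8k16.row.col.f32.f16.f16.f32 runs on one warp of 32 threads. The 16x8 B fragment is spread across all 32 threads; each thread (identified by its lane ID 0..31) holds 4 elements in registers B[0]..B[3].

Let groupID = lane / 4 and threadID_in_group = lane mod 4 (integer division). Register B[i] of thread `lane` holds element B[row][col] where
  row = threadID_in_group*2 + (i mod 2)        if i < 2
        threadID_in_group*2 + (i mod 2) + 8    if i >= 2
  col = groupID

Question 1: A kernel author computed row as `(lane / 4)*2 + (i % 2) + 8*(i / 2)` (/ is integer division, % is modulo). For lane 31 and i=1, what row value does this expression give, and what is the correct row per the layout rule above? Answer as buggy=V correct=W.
`(lane / 4)*2 + (i % 2) + 8*(i / 2)`[31,1]->15
31: g=7,t=3
[1] (3*2+1+0,7) = (7,7)
row: 15 vs 7

buggy=15 correct=7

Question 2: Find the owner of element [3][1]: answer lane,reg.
5,1

c: 1->gid=1  r: 3->r8=0,tid=1,i&1=1
L=1*4+1=5  i=0*2+1=1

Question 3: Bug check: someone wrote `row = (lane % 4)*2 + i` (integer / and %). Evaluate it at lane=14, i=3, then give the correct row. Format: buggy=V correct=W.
buggy=7 correct=13

`(lane % 4)*2 + i`[14,3]⇒7
lane 14: gr=3 (14/4), th=2 (14%4)
i=3: r=2*2+1+8=13, c=gr=3
row: 7 vs 13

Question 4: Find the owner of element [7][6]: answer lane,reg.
c: 6->gid=6  r: 7->r8=0,tid=3,i&1=1
L=6*4+3=27  i=0*2+1=1

27,1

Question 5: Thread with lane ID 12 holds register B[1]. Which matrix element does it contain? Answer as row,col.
1,3

L=12⇒gr=12>>2=3, th=12&3=0
[1]⇒row 0·2+1+0=1  col gr=3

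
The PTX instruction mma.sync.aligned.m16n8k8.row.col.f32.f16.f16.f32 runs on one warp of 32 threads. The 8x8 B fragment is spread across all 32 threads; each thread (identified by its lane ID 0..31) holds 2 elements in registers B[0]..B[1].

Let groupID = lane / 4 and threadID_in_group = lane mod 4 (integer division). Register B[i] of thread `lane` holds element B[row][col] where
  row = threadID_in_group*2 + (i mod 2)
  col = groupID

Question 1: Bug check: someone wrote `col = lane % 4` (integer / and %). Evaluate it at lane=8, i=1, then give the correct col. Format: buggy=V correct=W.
buggy=0 correct=2

`lane % 4`[8,1]=>0
lane 8: grp=2 (8/4), tig=0 (8%4)
i=1: r=0*2+1=1, c=grp=2
col: 0 vs 2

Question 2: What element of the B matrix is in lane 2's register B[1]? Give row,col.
5,0

2: g=0,t=2
[1] (2*2+1,0) = (5,0)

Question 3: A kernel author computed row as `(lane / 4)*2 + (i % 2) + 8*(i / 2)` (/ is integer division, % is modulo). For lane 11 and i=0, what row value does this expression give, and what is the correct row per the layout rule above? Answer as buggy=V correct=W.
buggy=4 correct=6

`(lane / 4)*2 + (i % 2) + 8*(i / 2)`[11,0]→4
lane 11: G=2 (11/4), T=3 (11%4)
i=0: r=3*2+0=6, c=G=2
row: 4 vs 6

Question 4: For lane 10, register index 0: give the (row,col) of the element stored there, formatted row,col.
4,2

10: grp=2,tig=2
[0] (2*2+0,2) = (4,2)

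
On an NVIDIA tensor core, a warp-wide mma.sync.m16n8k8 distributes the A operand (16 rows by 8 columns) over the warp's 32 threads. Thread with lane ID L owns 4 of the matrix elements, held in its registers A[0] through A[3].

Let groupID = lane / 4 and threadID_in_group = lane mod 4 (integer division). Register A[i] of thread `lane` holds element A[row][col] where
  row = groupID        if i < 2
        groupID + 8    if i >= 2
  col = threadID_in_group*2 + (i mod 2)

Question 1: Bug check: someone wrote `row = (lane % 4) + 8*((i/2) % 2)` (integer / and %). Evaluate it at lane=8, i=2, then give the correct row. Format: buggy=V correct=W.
`(lane % 4) + 8*((i/2) % 2)`[8,2]⇒8
L=8⇒gr=8>>2=2, th=8&3=0
[2]⇒row 2+8=10  col 0·2+0=0
row: 8 vs 10

buggy=8 correct=10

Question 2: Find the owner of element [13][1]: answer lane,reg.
r=13⇒gr=5,Rb=1  c=1⇒th=0,odd=1
L=5*4+0=20  i=1*2+1=3

20,3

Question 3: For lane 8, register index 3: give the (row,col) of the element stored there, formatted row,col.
8: G=2,T=0
[3] (2+8,0*2+1) = (10,1)

10,1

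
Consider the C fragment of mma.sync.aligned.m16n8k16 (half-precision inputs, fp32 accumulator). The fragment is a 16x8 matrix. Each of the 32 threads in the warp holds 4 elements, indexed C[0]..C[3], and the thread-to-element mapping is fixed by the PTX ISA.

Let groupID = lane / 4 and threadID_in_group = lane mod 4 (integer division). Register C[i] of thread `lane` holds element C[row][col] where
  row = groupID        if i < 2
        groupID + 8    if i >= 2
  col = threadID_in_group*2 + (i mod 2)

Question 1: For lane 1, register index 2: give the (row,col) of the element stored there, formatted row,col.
8,2

lane 1: g=0 (1/4), t=1 (1%4)
i=2: r=0+8=8, c=1*2+0=2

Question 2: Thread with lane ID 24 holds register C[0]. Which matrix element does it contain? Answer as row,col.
6,0

lane 24: g=6 (24/4), t=0 (24%4)
i=0: r=6+0=6, c=0*2+0=0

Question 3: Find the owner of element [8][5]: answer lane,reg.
2,3

r=8⇒gr=0,Rb=1  c=5⇒th=2,odd=1
L=0*4+2=2  i=1*2+1=3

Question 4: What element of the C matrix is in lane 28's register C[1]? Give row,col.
7,1

lane 28=>28/4=7, 28 mod 4=0
i=1  r:7+0=>7  c:2·0+1=>1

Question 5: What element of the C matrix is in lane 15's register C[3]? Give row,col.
11,7

L=15⇒gr=15>>2=3, th=15&3=3
[3]⇒row 3+8=11  col 3·2+1=7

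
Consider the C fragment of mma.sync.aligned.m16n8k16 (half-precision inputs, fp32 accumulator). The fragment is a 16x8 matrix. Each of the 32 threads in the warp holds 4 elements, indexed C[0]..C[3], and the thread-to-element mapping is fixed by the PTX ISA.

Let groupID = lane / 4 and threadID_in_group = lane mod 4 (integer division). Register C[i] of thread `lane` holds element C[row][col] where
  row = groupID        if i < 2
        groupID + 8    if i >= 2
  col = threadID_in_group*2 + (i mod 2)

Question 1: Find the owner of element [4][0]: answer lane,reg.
16,0

r: 4->gid=4,r8=0  c: 0->tid=0,i&1=0
L=4*4+0=16  i=0*2+0=0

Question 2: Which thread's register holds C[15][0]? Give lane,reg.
28,2

r=15→G=7,rhi=1  c=0→T=0,p=0
L=7*4+0=28  i=1*2+0=2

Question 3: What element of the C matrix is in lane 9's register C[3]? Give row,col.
10,3

lane 9->9/4=2, 9 mod 4=1
i=3  r:2+8->10  c:2·1+1->3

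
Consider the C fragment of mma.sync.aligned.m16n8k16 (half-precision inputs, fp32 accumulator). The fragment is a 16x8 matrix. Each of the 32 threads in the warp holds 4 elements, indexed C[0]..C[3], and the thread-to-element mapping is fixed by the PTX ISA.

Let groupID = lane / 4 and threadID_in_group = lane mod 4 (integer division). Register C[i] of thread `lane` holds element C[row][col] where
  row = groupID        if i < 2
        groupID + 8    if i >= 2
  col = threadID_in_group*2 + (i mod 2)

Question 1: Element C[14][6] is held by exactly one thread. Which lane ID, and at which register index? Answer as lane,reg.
r:14=>grp=6,rB=1  c:6=>tig=3,lo=0
L=6*4+3=27  i=1*2+0=2

27,2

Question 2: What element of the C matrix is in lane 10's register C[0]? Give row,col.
lane 10: gid=2 (10/4), tid=2 (10%4)
i=0: r=2+0=2, c=2*2+0=4

2,4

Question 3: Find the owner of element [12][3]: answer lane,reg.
17,3

r=12⇒gr=4,Rb=1  c=3⇒th=1,odd=1
L=4*4+1=17  i=1*2+1=3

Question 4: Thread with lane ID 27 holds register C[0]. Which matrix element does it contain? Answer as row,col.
6,6

lane 27: gid=6 (27/4), tid=3 (27%4)
i=0: r=6+0=6, c=3*2+0=6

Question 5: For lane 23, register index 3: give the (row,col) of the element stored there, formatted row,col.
23: gr=5,th=3
[3] (5+8,3*2+1) = (13,7)

13,7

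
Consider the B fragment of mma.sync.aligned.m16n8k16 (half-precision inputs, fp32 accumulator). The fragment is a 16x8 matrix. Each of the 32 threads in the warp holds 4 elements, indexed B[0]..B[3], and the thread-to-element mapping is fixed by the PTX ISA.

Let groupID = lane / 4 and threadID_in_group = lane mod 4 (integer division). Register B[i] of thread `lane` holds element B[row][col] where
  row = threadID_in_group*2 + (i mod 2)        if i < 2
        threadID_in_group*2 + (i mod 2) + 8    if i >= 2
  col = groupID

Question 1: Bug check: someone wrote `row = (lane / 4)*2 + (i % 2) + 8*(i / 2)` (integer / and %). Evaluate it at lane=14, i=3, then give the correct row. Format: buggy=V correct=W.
buggy=15 correct=13

`(lane / 4)*2 + (i % 2) + 8*(i / 2)`[14,3]->15
lane 14->14/4=3, 14 mod 4=2
i=3  r:2·2+1+8->13  c:3
row: 15 vs 13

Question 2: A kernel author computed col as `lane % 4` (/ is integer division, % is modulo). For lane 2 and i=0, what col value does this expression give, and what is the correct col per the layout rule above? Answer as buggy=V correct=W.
`lane % 4`[2,0]⇒2
lane 2⇒2/4=0, 2 mod 4=2
i=0  r:2·2+0+0⇒4  c:0
col: 2 vs 0

buggy=2 correct=0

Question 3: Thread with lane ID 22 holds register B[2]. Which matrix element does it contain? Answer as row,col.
12,5

22: g=5,t=2
[2] (2*2+0+8,5) = (12,5)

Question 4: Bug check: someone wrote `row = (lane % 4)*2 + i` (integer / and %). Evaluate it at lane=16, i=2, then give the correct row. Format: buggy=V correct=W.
`(lane % 4)*2 + i`[16,2]⇒2
16: gr=4,th=0
[2] (0*2+0+8,4) = (8,4)
row: 2 vs 8

buggy=2 correct=8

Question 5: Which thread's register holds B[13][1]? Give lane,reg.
6,3

c: 1->gid=1  r: 13->r8=1,tid=2,i&1=1
L=1*4+2=6  i=1*2+1=3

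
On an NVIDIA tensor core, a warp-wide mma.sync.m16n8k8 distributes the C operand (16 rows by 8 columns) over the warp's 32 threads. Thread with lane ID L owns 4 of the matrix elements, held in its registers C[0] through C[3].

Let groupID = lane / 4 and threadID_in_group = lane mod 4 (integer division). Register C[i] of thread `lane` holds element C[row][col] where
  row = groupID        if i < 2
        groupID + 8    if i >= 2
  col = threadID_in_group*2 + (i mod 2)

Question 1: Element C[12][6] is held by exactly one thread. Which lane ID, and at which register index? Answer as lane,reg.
r=12->g=4,rb=1  c=6->t=3,b0=0
L=4*4+3=19  i=1*2+0=2

19,2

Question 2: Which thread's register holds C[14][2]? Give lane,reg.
25,2

r=14⇒gr=6,Rb=1  c=2⇒th=1,odd=0
L=6*4+1=25  i=1*2+0=2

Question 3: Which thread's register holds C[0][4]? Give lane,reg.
2,0

r=0→G=0,rhi=0  c=4→T=2,p=0
L=0*4+2=2  i=0*2+0=0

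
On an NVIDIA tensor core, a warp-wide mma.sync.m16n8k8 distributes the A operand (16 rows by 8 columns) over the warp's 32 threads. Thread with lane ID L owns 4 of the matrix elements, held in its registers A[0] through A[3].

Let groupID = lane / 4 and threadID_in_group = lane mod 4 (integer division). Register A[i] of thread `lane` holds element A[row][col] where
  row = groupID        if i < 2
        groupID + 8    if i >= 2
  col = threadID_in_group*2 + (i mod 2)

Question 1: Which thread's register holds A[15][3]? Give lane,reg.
29,3

r:15=>grp=7,rB=1  c:3=>tig=1,lo=1
L=7*4+1=29  i=1*2+1=3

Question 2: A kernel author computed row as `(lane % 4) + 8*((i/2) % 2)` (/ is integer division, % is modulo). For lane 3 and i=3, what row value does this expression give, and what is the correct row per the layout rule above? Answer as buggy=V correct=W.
`(lane % 4) + 8*((i/2) % 2)`[3,3]->11
lane 3: gid=0 (3/4), tid=3 (3%4)
i=3: r=0+8=8, c=3*2+1=7
row: 11 vs 8

buggy=11 correct=8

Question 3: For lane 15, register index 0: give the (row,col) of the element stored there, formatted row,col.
lane 15: G=3 (15/4), T=3 (15%4)
i=0: r=3+0=3, c=3*2+0=6

3,6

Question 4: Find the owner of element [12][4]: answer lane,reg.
r:12=>grp=4,rB=1  c:4=>tig=2,lo=0
L=4*4+2=18  i=1*2+0=2

18,2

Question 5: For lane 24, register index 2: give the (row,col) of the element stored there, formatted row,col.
14,0

lane 24: gr=6 (24/4), th=0 (24%4)
i=2: r=6+8=14, c=0*2+0=0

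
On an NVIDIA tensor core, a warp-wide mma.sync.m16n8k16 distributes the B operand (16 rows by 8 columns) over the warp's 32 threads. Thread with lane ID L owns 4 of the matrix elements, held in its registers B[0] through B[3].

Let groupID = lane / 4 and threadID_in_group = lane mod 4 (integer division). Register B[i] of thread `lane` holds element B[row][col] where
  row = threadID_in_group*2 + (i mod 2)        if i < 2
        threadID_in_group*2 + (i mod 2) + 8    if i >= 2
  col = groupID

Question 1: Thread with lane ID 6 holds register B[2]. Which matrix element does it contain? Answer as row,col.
12,1

L=6->g=6>>2=1, t=6&3=2
[2]->row 2·2+0+8=12  col g=1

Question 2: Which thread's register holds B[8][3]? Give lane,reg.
12,2

c:3=>grp=3  r:8=>rB=1,tig=0,lo=0
L=3*4+0=12  i=1*2+0=2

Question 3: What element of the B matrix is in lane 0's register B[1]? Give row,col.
L=0→G=0>>2=0, T=0&3=0
[1]→row 0·2+1+0=1  col G=0

1,0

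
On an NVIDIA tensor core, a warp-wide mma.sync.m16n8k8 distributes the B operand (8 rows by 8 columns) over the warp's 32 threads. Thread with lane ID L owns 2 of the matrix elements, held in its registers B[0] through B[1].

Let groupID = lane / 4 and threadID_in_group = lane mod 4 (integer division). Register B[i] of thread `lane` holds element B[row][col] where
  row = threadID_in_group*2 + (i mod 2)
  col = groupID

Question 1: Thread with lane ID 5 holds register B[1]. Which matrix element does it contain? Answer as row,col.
3,1

L=5=>grp=5>>2=1, tig=5&3=1
[1]=>row 1·2+1=3  col grp=1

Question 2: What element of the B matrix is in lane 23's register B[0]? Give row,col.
6,5

lane 23->23/4=5, 23 mod 4=3
i=0  r:2·3+0->6  c:5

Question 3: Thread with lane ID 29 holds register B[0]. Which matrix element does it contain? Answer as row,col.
2,7

L=29→G=29>>2=7, T=29&3=1
[0]→row 1·2+0=2  col G=7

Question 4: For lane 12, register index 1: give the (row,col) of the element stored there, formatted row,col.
12: G=3,T=0
[1] (0*2+1,3) = (1,3)

1,3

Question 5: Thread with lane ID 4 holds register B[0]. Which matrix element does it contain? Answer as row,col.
0,1

lane 4: grp=1 (4/4), tig=0 (4%4)
i=0: r=0*2+0=0, c=grp=1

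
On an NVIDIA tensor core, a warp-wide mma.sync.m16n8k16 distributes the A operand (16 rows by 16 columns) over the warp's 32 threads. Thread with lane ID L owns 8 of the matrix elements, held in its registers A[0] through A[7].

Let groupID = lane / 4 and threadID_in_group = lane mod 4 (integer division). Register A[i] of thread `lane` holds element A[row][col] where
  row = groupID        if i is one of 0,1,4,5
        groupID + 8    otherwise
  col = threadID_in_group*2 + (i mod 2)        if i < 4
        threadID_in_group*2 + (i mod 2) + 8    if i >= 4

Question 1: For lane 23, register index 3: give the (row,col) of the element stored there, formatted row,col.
13,7

L=23=>grp=23>>2=5, tig=23&3=3
[3]=>row 5+8=13  col 3·2+1+0=7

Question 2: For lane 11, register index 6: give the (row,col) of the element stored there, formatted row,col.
lane 11→11/4=2, 11 mod 4=3
i=6  r:2+8→10  c:2·3+0+8→14

10,14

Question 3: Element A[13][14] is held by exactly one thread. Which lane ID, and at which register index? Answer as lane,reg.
23,6

r: 13->gid=5,r8=1  c: 14->c8=1,tid=3,i&1=0
L=5*4+3=23  i=1*4+1*2+0=6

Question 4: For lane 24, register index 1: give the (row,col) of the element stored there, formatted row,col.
6,1

L=24⇒gr=24>>2=6, th=24&3=0
[1]⇒row 6+0=6  col 0·2+1+0=1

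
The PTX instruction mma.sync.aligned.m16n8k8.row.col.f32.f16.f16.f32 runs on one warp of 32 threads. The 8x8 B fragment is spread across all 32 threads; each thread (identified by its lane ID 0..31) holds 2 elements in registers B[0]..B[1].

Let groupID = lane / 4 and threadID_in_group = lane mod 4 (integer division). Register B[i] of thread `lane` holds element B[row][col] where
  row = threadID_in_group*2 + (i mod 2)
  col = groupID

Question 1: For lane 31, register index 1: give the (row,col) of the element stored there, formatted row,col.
L=31->gid=31>>2=7, tid=31&3=3
[1]->row 3·2+1=7  col gid=7

7,7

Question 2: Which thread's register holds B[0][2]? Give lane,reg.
c=2→G=2  r=0→T=0,p=0
L=2*4+0=8  i=0=0

8,0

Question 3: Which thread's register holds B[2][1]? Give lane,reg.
c=1→G=1  r=2→T=1,p=0
L=1*4+1=5  i=0=0

5,0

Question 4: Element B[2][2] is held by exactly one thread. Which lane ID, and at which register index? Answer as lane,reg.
c: 2->gid=2  r: 2->tid=1,i&1=0
L=2*4+1=9  i=0=0

9,0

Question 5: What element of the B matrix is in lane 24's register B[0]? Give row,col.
lane 24->24/4=6, 24 mod 4=0
i=0  r:2·0+0->0  c:6

0,6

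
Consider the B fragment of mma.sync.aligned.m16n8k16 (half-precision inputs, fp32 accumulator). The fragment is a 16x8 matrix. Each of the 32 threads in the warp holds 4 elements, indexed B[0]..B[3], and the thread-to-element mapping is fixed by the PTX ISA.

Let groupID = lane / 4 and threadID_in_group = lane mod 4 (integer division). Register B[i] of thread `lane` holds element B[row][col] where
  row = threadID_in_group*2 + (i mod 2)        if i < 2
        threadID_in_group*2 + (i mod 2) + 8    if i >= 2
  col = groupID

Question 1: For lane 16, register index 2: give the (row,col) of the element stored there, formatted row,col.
16: gr=4,th=0
[2] (0*2+0+8,4) = (8,4)

8,4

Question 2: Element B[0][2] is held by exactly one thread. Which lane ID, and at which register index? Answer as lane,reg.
8,0

c: 2->gid=2  r: 0->r8=0,tid=0,i&1=0
L=2*4+0=8  i=0*2+0=0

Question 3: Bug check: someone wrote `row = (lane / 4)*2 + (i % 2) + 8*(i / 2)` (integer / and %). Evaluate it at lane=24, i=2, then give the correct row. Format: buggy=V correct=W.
`(lane / 4)*2 + (i % 2) + 8*(i / 2)`[24,2]→20
L=24→G=24>>2=6, T=24&3=0
[2]→row 0·2+0+8=8  col G=6
row: 20 vs 8

buggy=20 correct=8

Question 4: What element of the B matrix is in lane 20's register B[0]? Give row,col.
lane 20=>20/4=5, 20 mod 4=0
i=0  r:2·0+0+0=>0  c:5

0,5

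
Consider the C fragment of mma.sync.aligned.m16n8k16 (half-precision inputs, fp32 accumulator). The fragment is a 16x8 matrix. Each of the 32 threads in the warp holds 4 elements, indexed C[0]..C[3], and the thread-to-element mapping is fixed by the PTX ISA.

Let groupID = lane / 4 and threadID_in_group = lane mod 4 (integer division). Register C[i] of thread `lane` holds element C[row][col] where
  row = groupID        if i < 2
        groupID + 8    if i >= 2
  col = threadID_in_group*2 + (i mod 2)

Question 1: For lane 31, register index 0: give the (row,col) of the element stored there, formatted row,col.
7,6

lane 31: grp=7 (31/4), tig=3 (31%4)
i=0: r=7+0=7, c=3*2+0=6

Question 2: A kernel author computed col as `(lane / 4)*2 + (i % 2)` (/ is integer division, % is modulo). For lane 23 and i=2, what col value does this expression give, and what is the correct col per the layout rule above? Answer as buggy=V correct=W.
`(lane / 4)*2 + (i % 2)`[23,2]->10
L=23->gid=23>>2=5, tid=23&3=3
[2]->row 5+8=13  col 3·2+0=6
col: 10 vs 6

buggy=10 correct=6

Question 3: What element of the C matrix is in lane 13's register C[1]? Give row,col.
3,3

13: G=3,T=1
[1] (3+0,1*2+1) = (3,3)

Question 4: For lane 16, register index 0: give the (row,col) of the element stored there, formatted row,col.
4,0

lane 16->16/4=4, 16 mod 4=0
i=0  r:4+0->4  c:2·0+0->0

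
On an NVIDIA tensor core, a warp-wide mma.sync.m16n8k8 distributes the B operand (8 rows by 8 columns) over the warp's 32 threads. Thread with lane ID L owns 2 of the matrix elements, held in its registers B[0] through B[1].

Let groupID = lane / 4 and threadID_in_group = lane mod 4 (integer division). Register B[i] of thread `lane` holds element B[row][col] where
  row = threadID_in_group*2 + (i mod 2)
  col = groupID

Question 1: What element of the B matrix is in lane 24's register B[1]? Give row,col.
1,6

lane 24->24/4=6, 24 mod 4=0
i=1  r:2·0+1->1  c:6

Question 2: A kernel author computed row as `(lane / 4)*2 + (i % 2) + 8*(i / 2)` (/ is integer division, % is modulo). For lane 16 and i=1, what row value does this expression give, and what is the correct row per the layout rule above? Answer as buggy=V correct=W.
buggy=9 correct=1

`(lane / 4)*2 + (i % 2) + 8*(i / 2)`[16,1]->9
lane 16->16/4=4, 16 mod 4=0
i=1  r:2·0+1->1  c:4
row: 9 vs 1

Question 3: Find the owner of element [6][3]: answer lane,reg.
15,0

c: 3->gid=3  r: 6->tid=3,i&1=0
L=3*4+3=15  i=0=0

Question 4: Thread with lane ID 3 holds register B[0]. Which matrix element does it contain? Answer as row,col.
6,0

3: gr=0,th=3
[0] (3*2+0,0) = (6,0)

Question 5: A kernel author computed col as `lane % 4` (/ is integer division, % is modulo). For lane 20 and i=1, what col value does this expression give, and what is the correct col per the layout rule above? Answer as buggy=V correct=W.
buggy=0 correct=5

`lane % 4`[20,1]→0
lane 20→20/4=5, 20 mod 4=0
i=1  r:2·0+1→1  c:5
col: 0 vs 5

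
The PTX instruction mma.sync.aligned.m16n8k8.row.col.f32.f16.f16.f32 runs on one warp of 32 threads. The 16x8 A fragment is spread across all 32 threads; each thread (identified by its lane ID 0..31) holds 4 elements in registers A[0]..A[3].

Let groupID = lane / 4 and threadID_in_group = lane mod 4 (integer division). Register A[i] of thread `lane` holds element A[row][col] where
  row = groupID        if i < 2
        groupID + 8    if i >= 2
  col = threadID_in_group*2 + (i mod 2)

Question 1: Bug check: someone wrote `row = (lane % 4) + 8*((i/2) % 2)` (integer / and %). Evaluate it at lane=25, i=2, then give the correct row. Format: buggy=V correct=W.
`(lane % 4) + 8*((i/2) % 2)`[25,2]=>9
L=25=>grp=25>>2=6, tig=25&3=1
[2]=>row 6+8=14  col 1·2+0=2
row: 9 vs 14

buggy=9 correct=14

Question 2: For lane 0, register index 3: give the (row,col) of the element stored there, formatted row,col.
lane 0: gr=0 (0/4), th=0 (0%4)
i=3: r=0+8=8, c=0*2+1=1

8,1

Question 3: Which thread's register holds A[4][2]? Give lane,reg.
17,0

r=4⇒gr=4,Rb=0  c=2⇒th=1,odd=0
L=4*4+1=17  i=0*2+0=0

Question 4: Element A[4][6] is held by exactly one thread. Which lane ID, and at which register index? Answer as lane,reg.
19,0

r=4⇒gr=4,Rb=0  c=6⇒th=3,odd=0
L=4*4+3=19  i=0*2+0=0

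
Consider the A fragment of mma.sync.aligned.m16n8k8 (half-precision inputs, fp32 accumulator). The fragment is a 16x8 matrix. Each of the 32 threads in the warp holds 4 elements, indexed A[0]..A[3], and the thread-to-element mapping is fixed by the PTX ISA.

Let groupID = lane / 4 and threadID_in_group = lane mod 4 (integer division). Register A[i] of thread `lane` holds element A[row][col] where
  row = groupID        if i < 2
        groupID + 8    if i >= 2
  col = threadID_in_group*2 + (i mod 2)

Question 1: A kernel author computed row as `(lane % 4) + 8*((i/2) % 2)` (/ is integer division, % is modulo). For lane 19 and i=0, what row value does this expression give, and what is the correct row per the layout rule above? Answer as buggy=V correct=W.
`(lane % 4) + 8*((i/2) % 2)`[19,0]→3
L=19→G=19>>2=4, T=19&3=3
[0]→row 4+0=4  col 3·2+0=6
row: 3 vs 4

buggy=3 correct=4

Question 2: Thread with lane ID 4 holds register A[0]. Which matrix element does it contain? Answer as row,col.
1,0

L=4=>grp=4>>2=1, tig=4&3=0
[0]=>row 1+0=1  col 0·2+0=0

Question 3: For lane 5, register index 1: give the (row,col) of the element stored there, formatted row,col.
1,3

lane 5->5/4=1, 5 mod 4=1
i=1  r:1+0->1  c:2·1+1->3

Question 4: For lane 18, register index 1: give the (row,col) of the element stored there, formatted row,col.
18: gr=4,th=2
[1] (4+0,2*2+1) = (4,5)

4,5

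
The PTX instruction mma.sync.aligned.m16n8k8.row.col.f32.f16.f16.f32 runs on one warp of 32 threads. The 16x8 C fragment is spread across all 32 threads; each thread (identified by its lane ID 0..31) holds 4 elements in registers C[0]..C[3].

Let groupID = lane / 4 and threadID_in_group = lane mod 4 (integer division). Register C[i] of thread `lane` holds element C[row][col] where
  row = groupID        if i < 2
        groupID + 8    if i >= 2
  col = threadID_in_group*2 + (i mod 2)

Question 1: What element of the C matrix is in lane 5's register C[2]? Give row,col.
L=5⇒gr=5>>2=1, th=5&3=1
[2]⇒row 1+8=9  col 1·2+0=2

9,2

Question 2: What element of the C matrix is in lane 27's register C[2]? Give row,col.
14,6

lane 27⇒27/4=6, 27 mod 4=3
i=2  r:6+8⇒14  c:2·3+0⇒6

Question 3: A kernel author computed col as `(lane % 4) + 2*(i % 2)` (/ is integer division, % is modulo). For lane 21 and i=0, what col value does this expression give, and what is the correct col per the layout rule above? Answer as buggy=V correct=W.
`(lane % 4) + 2*(i % 2)`[21,0]->1
lane 21: gid=5 (21/4), tid=1 (21%4)
i=0: r=5+0=5, c=1*2+0=2
col: 1 vs 2

buggy=1 correct=2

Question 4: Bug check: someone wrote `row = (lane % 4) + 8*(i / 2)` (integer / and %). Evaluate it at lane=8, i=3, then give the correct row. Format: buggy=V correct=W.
buggy=8 correct=10

`(lane % 4) + 8*(i / 2)`[8,3]->8
8: gid=2,tid=0
[3] (2+8,0*2+1) = (10,1)
row: 8 vs 10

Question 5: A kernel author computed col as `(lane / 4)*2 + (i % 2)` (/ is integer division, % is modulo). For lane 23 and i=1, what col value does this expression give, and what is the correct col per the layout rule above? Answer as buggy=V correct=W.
`(lane / 4)*2 + (i % 2)`[23,1]->11
L=23->g=23>>2=5, t=23&3=3
[1]->row 5+0=5  col 3·2+1=7
col: 11 vs 7

buggy=11 correct=7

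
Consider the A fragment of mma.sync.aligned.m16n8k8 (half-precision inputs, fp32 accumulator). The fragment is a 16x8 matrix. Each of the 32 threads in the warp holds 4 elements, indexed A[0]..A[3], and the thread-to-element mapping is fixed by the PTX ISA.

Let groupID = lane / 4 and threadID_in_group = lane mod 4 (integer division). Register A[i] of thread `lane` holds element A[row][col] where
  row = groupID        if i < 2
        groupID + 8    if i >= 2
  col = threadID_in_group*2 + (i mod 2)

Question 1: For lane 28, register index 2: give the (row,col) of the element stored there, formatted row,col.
L=28=>grp=28>>2=7, tig=28&3=0
[2]=>row 7+8=15  col 0·2+0=0

15,0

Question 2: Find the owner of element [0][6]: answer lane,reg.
r=0⇒gr=0,Rb=0  c=6⇒th=3,odd=0
L=0*4+3=3  i=0*2+0=0

3,0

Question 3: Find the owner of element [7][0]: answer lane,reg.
28,0

r=7⇒gr=7,Rb=0  c=0⇒th=0,odd=0
L=7*4+0=28  i=0*2+0=0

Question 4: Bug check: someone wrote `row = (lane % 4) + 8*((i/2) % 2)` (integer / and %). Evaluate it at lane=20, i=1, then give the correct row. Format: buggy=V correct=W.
`(lane % 4) + 8*((i/2) % 2)`[20,1]→0
lane 20: G=5 (20/4), T=0 (20%4)
i=1: r=5+0=5, c=0*2+1=1
row: 0 vs 5

buggy=0 correct=5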